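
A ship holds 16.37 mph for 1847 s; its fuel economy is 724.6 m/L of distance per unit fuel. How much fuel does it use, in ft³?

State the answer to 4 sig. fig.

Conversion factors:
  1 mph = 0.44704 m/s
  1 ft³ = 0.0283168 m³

16.37 mph → 7.31804 m/s
d = v × t = 7.31804 × 1847 = 13516.4 m
724.6 m/L → 724600 m/m³
V = d / (distance per unit fuel) = 13516.4 / 724600 = 0.0186536 m³
In ft³: 0.0186536 / 0.0283168 = 0.658747 ft³

0.6587 ft³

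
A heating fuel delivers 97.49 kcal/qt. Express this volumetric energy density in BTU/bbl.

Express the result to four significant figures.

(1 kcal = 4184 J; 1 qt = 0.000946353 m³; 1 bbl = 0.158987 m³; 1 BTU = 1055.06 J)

97.49 kcal/qt × 4184 J/kcal ÷ 0.000946353 m³/qt = 4.31021×10⁸ J/m³
4.31021×10⁸ J/m³ ÷ 1055.06 J/BTU × 0.158987 m³/bbl = 64950.6 BTU/bbl

6.495×10⁴ BTU/bbl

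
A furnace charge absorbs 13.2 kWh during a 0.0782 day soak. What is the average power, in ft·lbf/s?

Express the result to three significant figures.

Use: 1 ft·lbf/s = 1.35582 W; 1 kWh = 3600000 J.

5190 ft·lbf/s

13.2 kWh × 3600000 → 4.752×10⁷ J
0.0782 day × 86400 → 6756.48 s
P = E / t = 4.752×10⁷ J / 6756.48 s = 7033.25 W
7033.25 W ÷ (1.35582 W/ft·lbf/s) = 5187.45 ft·lbf/s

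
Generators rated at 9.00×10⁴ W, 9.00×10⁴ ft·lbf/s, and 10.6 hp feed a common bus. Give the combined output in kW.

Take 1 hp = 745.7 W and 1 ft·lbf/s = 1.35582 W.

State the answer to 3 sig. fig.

9.00×10⁴ W (already W)
9.00×10⁴ ft·lbf/s × 1.35582 → 122024 W
10.6 hp × 745.7 → 7904.42 W
Sum: 90000 + 122024 + 7904.42 = 219928 W
In kW: 219928 / 1000 = 219.928 kW

220 kW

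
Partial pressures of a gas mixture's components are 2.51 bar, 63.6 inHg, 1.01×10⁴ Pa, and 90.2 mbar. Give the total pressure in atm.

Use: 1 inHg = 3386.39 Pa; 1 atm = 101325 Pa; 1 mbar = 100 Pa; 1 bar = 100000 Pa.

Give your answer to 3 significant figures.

2.51 bar × 100000 → 251000 Pa
63.6 inHg × 3386.39 → 215374 Pa
1.01×10⁴ Pa (already Pa)
90.2 mbar × 100 → 9020 Pa
Sum: 251000 + 215374 + 10100 + 9020 = 485494 Pa
In atm: 485494 / 101325 = 4.79145 atm

4.79 atm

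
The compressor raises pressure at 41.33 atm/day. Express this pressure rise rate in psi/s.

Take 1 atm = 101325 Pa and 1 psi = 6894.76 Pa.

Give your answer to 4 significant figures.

41.33 atm/day × 101325 Pa/atm ÷ 86400 s/day = 48.4695 Pa/s
48.4695 Pa/s ÷ 6894.76 Pa/psi = 0.0070299 psi/s

0.007030 psi/s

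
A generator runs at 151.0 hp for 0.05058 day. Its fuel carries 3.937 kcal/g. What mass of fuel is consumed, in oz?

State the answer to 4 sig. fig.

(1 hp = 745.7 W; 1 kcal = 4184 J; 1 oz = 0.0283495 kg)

151.0 hp → 112601 W
0.05058 day → 4370.11 s
E = P × t = 112601 × 4370.11 = 4.92079×10⁸ J
3.937 kcal/g → 1.64724×10⁷ J/kg
m = E / e_s = 4.92079×10⁸ / 1.64724×10⁷ = 29.8729 kg
In oz: 29.8729 / 0.0283495 = 1053.74 oz

1054 oz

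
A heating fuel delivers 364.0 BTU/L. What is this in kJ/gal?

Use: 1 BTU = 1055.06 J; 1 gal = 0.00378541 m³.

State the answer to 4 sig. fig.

364.0 BTU/L × 1055.06 J/BTU ÷ 0.001 m³/L = 3.84042×10⁸ J/m³
3.84042×10⁸ J/m³ ÷ 1000 J/kJ × 0.00378541 m³/gal = 1453.76 kJ/gal

1454 kJ/gal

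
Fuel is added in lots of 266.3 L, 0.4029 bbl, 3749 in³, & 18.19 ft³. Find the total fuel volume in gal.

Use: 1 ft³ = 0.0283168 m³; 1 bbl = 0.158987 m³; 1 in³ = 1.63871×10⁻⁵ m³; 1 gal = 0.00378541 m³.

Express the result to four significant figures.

266.3 L × 0.001 = 0.2663 m³
0.4029 bbl × 0.158987 = 0.0640559 m³
3749 in³ × 1.63871×10⁻⁵ = 0.0614352 m³
18.19 ft³ × 0.0283168 = 0.515083 m³
Total: 0.2663 + 0.0640559 + 0.0614352 + 0.515083 = 0.906874 m³
In gal: 0.906874 / 0.00378541 = 239.571 gal

239.6 gal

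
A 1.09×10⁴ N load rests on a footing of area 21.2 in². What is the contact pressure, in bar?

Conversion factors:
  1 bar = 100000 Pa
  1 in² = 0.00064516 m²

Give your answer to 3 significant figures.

21.2 in² × 0.00064516 → 0.0136774 m²
P = F / A = 10900 N / 0.0136774 m² = 796935 Pa
796935 Pa ÷ (100000 Pa/bar) = 7.96935 bar

7.97 bar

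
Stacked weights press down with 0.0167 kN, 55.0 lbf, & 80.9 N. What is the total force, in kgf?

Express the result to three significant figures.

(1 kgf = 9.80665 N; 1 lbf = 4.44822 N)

0.0167 kN × 1000 = 16.7 N
55.0 lbf × 4.44822 = 244.652 N
80.9 N (already N)
Total: 16.7 + 244.652 + 80.9 = 342.252 N
In kgf: 342.252 / 9.80665 = 34.9 kgf

34.9 kgf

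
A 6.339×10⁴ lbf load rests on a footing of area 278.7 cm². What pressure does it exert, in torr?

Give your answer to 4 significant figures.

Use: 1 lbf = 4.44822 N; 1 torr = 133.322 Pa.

6.339×10⁴ lbf × 4.44822 → 281973 N
278.7 cm² × 0.0001 → 0.02787 m²
P = F / A = 281973 N / 0.02787 m² = 1.01174×10⁷ Pa
1.01174×10⁷ Pa ÷ (133.322 Pa/torr) = 75887 torr

7.589×10⁴ torr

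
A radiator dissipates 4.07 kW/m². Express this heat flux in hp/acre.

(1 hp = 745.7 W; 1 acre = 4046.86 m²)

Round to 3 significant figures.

4.07 kW/m² × 1000 W/kW = 4070 W/m²
4070 W/m² ÷ 745.7 W/hp × 4046.86 m²/acre = 22087.6 hp/acre

2.21×10⁴ hp/acre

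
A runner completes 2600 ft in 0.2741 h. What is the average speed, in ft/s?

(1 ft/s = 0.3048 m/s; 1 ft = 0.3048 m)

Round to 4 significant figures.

2.635 ft/s

2600 ft × 0.3048 → 792.48 m
0.2741 h × 3600 → 986.76 s
v = d / t = 792.48 m / 986.76 s = 0.803113 m/s
0.803113 m/s ÷ (0.3048 m/s/ft/s) = 2.63489 ft/s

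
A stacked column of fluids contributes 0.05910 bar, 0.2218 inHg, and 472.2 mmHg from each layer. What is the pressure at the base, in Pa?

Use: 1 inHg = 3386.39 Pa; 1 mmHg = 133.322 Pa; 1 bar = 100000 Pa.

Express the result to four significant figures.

0.05910 bar × 100000 → 5910 Pa
0.2218 inHg × 3386.39 → 751.101 Pa
472.2 mmHg × 133.322 → 62954.6 Pa
Sum: 5910 + 751.101 + 62954.6 = 69615.7 Pa

6.962×10⁴ Pa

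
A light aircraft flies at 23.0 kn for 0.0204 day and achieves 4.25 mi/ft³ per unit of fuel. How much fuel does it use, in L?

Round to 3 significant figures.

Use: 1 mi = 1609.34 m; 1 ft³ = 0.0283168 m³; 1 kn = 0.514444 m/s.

23.0 kn → 11.8322 m/s
0.0204 day → 1762.56 s
d = v × t = 11.8322 × 1762.56 = 20855 m
4.25 mi/ft³ → 241542 m/m³
V = d / (distance per unit fuel) = 20855 / 241542 = 0.0863411 m³
In L: 0.0863411 / 0.001 = 86.3411 L

86.3 L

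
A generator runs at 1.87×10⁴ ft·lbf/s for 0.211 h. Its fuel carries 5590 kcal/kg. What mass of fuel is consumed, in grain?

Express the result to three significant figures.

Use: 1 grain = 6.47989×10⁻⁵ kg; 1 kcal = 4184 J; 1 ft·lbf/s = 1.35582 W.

1.27×10⁴ grain

1.87×10⁴ ft·lbf/s → 25353.8 W
0.211 h → 759.6 s
E = P × t = 25353.8 × 759.6 = 1.92587×10⁷ J
5590 kcal/kg → 2.33886×10⁷ J/kg
m = E / e_s = 1.92587×10⁷ / 2.33886×10⁷ = 0.823423 kg
In grain: 0.823423 / 6.47989×10⁻⁵ = 12707.4 grain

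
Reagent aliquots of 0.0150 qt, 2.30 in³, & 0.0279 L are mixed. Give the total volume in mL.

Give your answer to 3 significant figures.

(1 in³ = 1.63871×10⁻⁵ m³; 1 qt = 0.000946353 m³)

79.8 mL

0.0150 qt × 0.000946353 = 1.41953×10⁻⁵ m³
2.30 in³ × 1.63871×10⁻⁵ = 3.76903×10⁻⁵ m³
0.0279 L × 0.001 = 2.79×10⁻⁵ m³
Total: 1.41953×10⁻⁵ + 3.76903×10⁻⁵ + 2.79×10⁻⁵ = 7.97856×10⁻⁵ m³
In mL: 7.97856×10⁻⁵ / 10⁻⁶ = 79.7856 mL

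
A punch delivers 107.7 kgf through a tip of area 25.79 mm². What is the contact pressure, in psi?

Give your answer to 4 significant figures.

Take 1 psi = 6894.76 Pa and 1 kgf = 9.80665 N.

5940 psi

107.7 kgf × 9.80665 = 1056.18 N
25.79 mm² × 10⁻⁶ = 2.579×10⁻⁵ m²
P = F / A = 1056.18 N / 2.579×10⁻⁵ m² = 4.09531×10⁷ Pa
4.09531×10⁷ Pa ÷ (6894.76 Pa/psi) = 5939.74 psi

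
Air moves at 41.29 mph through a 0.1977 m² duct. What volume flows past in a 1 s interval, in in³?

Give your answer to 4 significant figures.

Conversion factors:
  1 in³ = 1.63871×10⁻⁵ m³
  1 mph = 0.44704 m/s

41.29 mph × 0.44704 = 18.4583 m/s
V = v × A × t = 18.4583 m/s × 0.1977 m² × 1 s = 3.64921 m³
3.64921 m³ ÷ (1.63871×10⁻⁵ m³/in³) = 222688 in³

2.227×10⁵ in³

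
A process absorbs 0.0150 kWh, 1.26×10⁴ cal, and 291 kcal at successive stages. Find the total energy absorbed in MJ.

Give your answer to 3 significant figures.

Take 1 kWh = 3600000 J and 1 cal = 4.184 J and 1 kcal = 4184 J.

1.32 MJ

0.0150 kWh × 3600000 = 54000 J
1.26×10⁴ cal × 4.184 = 52718.4 J
291 kcal × 4184 = 1.21754×10⁶ J
Sum: 54000 + 52718.4 + 1.21754×10⁶ = 1.32426×10⁶ J
In MJ: 1.32426×10⁶ / 1000000 = 1.32426 MJ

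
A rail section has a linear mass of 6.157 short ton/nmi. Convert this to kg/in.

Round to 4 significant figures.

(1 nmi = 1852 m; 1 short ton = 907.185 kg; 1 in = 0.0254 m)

6.157 short ton/nmi × 907.185 kg/short ton ÷ 1852 m/nmi = 3.01595 kg/m
3.01595 kg/m × 0.0254 m/in = 0.0766051 kg/in

0.07661 kg/in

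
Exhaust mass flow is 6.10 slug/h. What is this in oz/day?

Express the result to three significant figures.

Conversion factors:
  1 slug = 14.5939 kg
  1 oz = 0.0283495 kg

7.54×10⁴ oz/day

6.10 slug/h × 14.5939 kg/slug ÷ 3600 s/h = 0.0247286 kg/s
0.0247286 kg/s ÷ 0.0283495 kg/oz × 86400 s/day = 75364.7 oz/day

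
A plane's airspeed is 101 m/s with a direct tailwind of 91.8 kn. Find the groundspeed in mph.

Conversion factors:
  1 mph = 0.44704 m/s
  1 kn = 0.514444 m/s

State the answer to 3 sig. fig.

101 m/s (already m/s)
91.8 kn × 0.514444 = 47.226 m/s
Total: 101 + 47.226 = 148.226 m/s
In mph: 148.226 / 0.44704 = 331.572 mph

332 mph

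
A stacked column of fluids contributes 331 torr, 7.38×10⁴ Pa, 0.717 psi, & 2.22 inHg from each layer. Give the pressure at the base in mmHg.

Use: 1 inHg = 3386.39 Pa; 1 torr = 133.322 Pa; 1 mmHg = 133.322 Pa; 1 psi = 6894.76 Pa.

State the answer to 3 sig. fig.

331 torr × 133.322 = 44129.6 Pa
7.38×10⁴ Pa (already Pa)
0.717 psi × 6894.76 = 4943.54 Pa
2.22 inHg × 3386.39 = 7517.79 Pa
Total: 44129.6 + 73800 + 4943.54 + 7517.79 = 130391 Pa
In mmHg: 130391 / 133.322 = 978.016 mmHg

978 mmHg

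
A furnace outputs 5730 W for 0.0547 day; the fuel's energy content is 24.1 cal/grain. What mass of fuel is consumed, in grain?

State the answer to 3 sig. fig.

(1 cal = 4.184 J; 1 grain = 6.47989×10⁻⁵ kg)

2.69×10⁵ grain

0.0547 day → 4726.08 s
E = P × t = 5730 × 4726.08 = 2.70804×10⁷ J
24.1 cal/grain → 1.55611×10⁶ J/kg
m = E / e_s = 2.70804×10⁷ / 1.55611×10⁶ = 17.4026 kg
In grain: 17.4026 / 6.47989×10⁻⁵ = 268563 grain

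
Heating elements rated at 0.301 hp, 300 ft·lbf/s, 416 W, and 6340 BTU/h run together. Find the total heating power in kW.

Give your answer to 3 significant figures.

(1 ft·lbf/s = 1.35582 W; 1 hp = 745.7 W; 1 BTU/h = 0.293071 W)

2.91 kW

0.301 hp × 745.7 = 224.456 W
300 ft·lbf/s × 1.35582 = 406.746 W
416 W (already W)
6340 BTU/h × 0.293071 = 1858.07 W
Total: 224.456 + 406.746 + 416 + 1858.07 = 2905.27 W
In kW: 2905.27 / 1000 = 2.90527 kW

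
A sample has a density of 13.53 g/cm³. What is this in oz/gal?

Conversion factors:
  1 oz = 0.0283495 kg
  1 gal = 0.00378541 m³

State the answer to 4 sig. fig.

13.53 g/cm³ × 0.001 kg/g ÷ 10⁻⁶ m³/cm³ = 13530 kg/m³
13530 kg/m³ ÷ 0.0283495 kg/oz × 0.00378541 m³/gal = 1806.61 oz/gal

1807 oz/gal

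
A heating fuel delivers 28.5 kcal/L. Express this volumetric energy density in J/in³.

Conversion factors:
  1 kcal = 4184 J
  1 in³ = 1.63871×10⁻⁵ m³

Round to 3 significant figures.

28.5 kcal/L × 4184 J/kcal ÷ 0.001 m³/L = 1.19244×10⁸ J/m³
1.19244×10⁸ J/m³ × 1.63871×10⁻⁵ m³/in³ = 1954.06 J/in³

1950 J/in³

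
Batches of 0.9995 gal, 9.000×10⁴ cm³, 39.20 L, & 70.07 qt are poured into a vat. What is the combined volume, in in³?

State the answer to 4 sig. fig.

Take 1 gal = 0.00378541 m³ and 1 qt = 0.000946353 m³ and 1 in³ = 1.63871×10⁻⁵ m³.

0.9995 gal × 0.00378541 = 0.00378352 m³
9.000×10⁴ cm³ × 10⁻⁶ = 0.09 m³
39.20 L × 0.001 = 0.0392 m³
70.07 qt × 0.000946353 = 0.066311 m³
Combined: 0.00378352 + 0.09 + 0.0392 + 0.066311 = 0.199295 m³
In in³: 0.199295 / 1.63871×10⁻⁵ = 12161.7 in³

1.216×10⁴ in³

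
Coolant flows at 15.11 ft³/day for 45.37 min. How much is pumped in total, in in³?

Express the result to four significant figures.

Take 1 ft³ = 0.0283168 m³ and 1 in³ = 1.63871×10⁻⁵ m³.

15.11 ft³/day → 4.95216×10⁻⁶ m³/s
45.37 min → 2722.2 s
V = Q × t = 4.95216×10⁻⁶ × 2722.2 = 0.0134808 m³
In in³: 0.0134808 / 1.63871×10⁻⁵ = 822.647 in³

822.6 in³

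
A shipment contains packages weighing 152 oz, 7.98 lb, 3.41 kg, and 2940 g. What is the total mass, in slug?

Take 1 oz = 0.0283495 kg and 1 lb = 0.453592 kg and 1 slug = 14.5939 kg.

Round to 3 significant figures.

152 oz × 0.0283495 = 4.30912 kg
7.98 lb × 0.453592 = 3.61966 kg
3.41 kg (already kg)
2940 g × 0.001 = 2.94 kg
Sum: 4.30912 + 3.61966 + 3.41 + 2.94 = 14.2788 kg
In slug: 14.2788 / 14.5939 = 0.978409 slug

0.978 slug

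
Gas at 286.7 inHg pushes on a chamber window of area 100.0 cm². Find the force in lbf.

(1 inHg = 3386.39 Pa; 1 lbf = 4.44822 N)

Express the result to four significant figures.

286.7 inHg × 3386.39 = 970878 Pa
100.0 cm² × 0.0001 = 0.01 m²
F = P × A = 970878 Pa × 0.01 m² = 9708.78 N
9708.78 N ÷ (4.44822 N/lbf) = 2182.62 lbf

2183 lbf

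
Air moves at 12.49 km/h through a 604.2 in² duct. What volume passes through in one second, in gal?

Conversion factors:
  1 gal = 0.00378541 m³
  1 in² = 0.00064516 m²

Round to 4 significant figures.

357.3 gal

12.49 km/h × (1/3.6) → 3.46944 m/s
604.2 in² × 0.00064516 → 0.389806 m²
V = v × A × t = 3.46944 m/s × 0.389806 m² × 1 s = 1.35241 m³
1.35241 m³ ÷ (0.00378541 m³/gal) = 357.269 gal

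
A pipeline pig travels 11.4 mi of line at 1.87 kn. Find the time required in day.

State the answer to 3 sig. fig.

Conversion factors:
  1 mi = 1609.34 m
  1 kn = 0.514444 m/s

0.221 day

11.4 mi × 1609.34 = 18346.5 m
1.87 kn × 0.514444 = 0.96201 m/s
t = d / v = 18346.5 m / 0.96201 m/s = 19071 s
19071 s ÷ (86400 s/day) = 0.220729 day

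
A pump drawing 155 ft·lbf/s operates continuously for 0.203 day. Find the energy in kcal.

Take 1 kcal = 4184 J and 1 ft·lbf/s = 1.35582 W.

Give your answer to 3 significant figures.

881 kcal

155 ft·lbf/s × 1.35582 → 210.152 W
0.203 day × 86400 → 17539.2 s
E = P × t = 210.152 W × 17539.2 s = 3.6859×10⁶ J
3.6859×10⁶ J ÷ (4184 J/kcal) = 880.951 kcal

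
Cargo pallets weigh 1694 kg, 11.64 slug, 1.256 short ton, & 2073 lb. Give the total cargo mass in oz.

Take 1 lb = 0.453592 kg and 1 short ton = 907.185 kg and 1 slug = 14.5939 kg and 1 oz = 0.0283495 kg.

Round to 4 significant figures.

1.391×10⁵ oz

1694 kg (already kg)
11.64 slug × 14.5939 = 169.873 kg
1.256 short ton × 907.185 = 1139.42 kg
2073 lb × 0.453592 = 940.296 kg
Combined: 1694 + 169.873 + 1139.42 + 940.296 = 3943.59 kg
In oz: 3943.59 / 0.0283495 = 139106 oz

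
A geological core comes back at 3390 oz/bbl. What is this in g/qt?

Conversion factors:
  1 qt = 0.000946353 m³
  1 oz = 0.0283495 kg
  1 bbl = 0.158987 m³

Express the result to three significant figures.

572 g/qt

3390 oz/bbl × 0.0283495 kg/oz ÷ 0.158987 m³/bbl = 604.482 kg/m³
604.482 kg/m³ ÷ 0.001 kg/g × 0.000946353 m³/qt = 572.053 g/qt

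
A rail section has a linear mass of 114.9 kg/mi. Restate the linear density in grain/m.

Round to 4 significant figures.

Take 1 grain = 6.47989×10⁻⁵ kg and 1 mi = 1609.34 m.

114.9 kg/mi ÷ 1609.34 m/mi = 0.0713957 kg/m
0.0713957 kg/m ÷ 6.47989×10⁻⁵ kg/grain = 1101.8 grain/m

1102 grain/m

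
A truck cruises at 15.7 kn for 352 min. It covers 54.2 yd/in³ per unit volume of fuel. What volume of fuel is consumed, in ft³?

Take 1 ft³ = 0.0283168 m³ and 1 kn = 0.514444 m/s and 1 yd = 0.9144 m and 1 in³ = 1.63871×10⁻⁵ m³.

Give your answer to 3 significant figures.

15.7 kn → 8.07677 m/s
352 min → 21120 s
d = v × t = 8.07677 × 21120 = 170581 m
54.2 yd/in³ → 3.02436×10⁶ m/m³
V = d / (distance per unit fuel) = 170581 / 3.02436×10⁶ = 0.0564023 m³
In ft³: 0.0564023 / 0.0283168 = 1.99183 ft³

1.99 ft³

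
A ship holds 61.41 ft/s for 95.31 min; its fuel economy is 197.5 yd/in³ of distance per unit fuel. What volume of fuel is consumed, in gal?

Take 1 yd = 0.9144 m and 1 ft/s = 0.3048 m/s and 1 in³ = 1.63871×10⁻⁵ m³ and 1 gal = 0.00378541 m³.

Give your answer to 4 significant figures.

2.566 gal

61.41 ft/s → 18.7178 m/s
95.31 min → 5718.6 s
d = v × t = 18.7178 × 5718.6 = 107040 m
197.5 yd/in³ → 1.10205×10⁷ m/m³
V = d / (distance per unit fuel) = 107040 / 1.10205×10⁷ = 0.00971281 m³
In gal: 0.00971281 / 0.00378541 = 2.56585 gal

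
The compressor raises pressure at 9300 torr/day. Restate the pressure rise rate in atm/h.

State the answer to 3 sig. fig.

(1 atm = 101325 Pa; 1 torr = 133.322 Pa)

0.510 atm/h

9300 torr/day × 133.322 Pa/torr ÷ 86400 s/day = 14.3506 Pa/s
14.3506 Pa/s ÷ 101325 Pa/atm × 3600 s/h = 0.509866 atm/h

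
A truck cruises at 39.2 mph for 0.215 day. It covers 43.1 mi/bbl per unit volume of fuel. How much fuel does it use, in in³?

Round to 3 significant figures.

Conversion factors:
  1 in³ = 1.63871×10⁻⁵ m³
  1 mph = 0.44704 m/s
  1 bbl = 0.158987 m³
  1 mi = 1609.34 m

39.2 mph → 17.524 m/s
0.215 day → 18576 s
d = v × t = 17.524 × 18576 = 325526 m
43.1 mi/bbl → 436278 m/m³
V = d / (distance per unit fuel) = 325526 / 436278 = 0.746144 m³
In in³: 0.746144 / 1.63871×10⁻⁵ = 45532.4 in³

4.55×10⁴ in³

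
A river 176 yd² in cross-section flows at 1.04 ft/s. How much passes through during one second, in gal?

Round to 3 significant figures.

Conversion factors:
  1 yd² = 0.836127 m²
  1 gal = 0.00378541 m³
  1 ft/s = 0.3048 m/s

1.04 ft/s × 0.3048 = 0.316992 m/s
176 yd² × 0.836127 = 147.158 m²
V = v × A × t = 0.316992 m/s × 147.158 m² × 1 s = 46.6479 m³
46.6479 m³ ÷ (0.00378541 m³/gal) = 12323.1 gal

1.23×10⁴ gal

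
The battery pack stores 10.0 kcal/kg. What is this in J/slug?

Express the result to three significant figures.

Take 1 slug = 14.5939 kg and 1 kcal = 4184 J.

6.11×10⁵ J/slug

10.0 kcal/kg × 4184 J/kcal = 41840 J/kg
41840 J/kg × 14.5939 kg/slug = 610609 J/slug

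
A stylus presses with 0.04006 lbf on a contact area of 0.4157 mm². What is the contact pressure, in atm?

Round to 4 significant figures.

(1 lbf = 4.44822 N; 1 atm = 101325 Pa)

0.04006 lbf × 4.44822 → 0.178196 N
0.4157 mm² × 10⁻⁶ → 4.157×10⁻⁷ m²
P = F / A = 0.178196 N / 4.157×10⁻⁷ m² = 428665 Pa
428665 Pa ÷ (101325 Pa/atm) = 4.23059 atm

4.231 atm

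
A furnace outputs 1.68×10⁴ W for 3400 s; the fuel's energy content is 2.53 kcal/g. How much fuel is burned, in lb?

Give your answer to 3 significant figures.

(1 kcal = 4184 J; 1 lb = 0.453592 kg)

11.9 lb

E = P × t = 16800 × 3400 = 5.712×10⁷ J
2.53 kcal/g → 1.05855×10⁷ J/kg
m = E / e_s = 5.712×10⁷ / 1.05855×10⁷ = 5.39606 kg
In lb: 5.39606 / 0.453592 = 11.8963 lb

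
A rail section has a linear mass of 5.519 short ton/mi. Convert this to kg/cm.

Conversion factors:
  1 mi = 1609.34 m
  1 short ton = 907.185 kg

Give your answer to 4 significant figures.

0.03111 kg/cm

5.519 short ton/mi × 907.185 kg/short ton ÷ 1609.34 m/mi = 3.11106 kg/m
3.11106 kg/m × 0.01 m/cm = 0.0311106 kg/cm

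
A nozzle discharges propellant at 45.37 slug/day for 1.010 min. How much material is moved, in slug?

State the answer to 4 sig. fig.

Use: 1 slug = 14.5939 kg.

45.37 slug/day → 0.00766349 kg/s
1.010 min → 60.6 s
m = ṁ × t = 0.00766349 × 60.6 = 0.464407 kg
In slug: 0.464407 / 14.5939 = 0.031822 slug

0.03182 slug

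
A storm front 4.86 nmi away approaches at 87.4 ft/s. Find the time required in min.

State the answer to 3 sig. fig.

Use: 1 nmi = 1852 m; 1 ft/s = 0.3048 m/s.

5.63 min

4.86 nmi × 1852 = 9000.72 m
87.4 ft/s × 0.3048 = 26.6395 m/s
t = d / v = 9000.72 m / 26.6395 m/s = 337.871 s
337.871 s ÷ (60 s/min) = 5.63118 min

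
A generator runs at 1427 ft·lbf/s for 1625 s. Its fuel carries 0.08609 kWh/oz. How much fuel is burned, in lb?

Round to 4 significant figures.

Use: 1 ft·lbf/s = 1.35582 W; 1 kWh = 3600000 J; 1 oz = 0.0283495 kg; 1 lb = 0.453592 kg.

1427 ft·lbf/s → 1934.76 W
E = P × t = 1934.76 × 1625 = 3.14398×10⁶ J
0.08609 kWh/oz → 1.09323×10⁷ J/kg
m = E / e_s = 3.14398×10⁶ / 1.09323×10⁷ = 0.287586 kg
In lb: 0.287586 / 0.453592 = 0.634019 lb

0.6340 lb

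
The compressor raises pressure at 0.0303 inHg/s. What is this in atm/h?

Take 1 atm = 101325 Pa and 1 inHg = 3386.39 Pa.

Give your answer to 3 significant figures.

3.65 atm/h

0.0303 inHg/s × 3386.39 Pa/inHg = 102.608 Pa/s
102.608 Pa/s ÷ 101325 Pa/atm × 3600 s/h = 3.64558 atm/h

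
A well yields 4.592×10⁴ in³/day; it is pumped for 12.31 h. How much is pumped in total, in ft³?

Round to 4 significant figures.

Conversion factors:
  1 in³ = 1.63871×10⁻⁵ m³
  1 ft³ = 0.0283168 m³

4.592×10⁴ in³/day → 8.70944×10⁻⁶ m³/s
12.31 h → 44316 s
V = Q × t = 8.70944×10⁻⁶ × 44316 = 0.385968 m³
In ft³: 0.385968 / 0.0283168 = 13.6304 ft³

13.63 ft³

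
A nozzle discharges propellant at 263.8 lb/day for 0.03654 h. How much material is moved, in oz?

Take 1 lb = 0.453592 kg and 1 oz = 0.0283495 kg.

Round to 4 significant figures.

6.426 oz

263.8 lb/day → 0.00138493 kg/s
0.03654 h → 131.544 s
m = ṁ × t = 0.00138493 × 131.544 = 0.182179 kg
In oz: 0.182179 / 0.0283495 = 6.42618 oz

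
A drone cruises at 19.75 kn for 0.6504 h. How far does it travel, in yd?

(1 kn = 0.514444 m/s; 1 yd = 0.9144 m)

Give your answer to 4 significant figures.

2.602×10⁴ yd

19.75 kn × 0.514444 = 10.1603 m/s
0.6504 h × 3600 = 2341.44 s
d = v × t = 10.1603 m/s × 2341.44 s = 23789.7 m
23789.7 m ÷ (0.9144 m/yd) = 26016.7 yd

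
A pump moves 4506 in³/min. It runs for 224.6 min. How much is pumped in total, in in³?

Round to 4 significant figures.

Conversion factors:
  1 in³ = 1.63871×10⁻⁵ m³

4506 in³/min → 0.00123067 m³/s
224.6 min → 13476 s
V = Q × t = 0.00123067 × 13476 = 16.5845 m³
In in³: 16.5845 / 1.63871×10⁻⁵ = 1.01205×10⁶ in³

1.012×10⁶ in³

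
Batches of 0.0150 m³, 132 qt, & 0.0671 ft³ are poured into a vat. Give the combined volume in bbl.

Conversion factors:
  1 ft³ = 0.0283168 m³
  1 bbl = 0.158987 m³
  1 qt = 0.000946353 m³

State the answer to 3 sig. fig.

0.892 bbl

0.0150 m³ (already m³)
132 qt × 0.000946353 → 0.124919 m³
0.0671 ft³ × 0.0283168 → 0.00190006 m³
Total: 0.015 + 0.124919 + 0.00190006 = 0.141819 m³
In bbl: 0.141819 / 0.158987 = 0.892016 bbl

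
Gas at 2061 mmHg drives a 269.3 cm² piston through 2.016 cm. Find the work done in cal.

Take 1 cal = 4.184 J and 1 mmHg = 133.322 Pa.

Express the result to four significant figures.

35.65 cal

2061 mmHg → 274777 Pa
269.3 cm² → 0.02693 m²
F = P × A = 274777 × 0.02693 = 7399.74 N
2.016 cm → 0.02016 m
W = F × d = 7399.74 × 0.02016 = 149.179 J
In cal: 149.179 / 4.184 = 35.6546 cal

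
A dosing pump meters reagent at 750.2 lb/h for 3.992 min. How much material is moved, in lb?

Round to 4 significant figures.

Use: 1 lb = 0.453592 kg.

49.91 lb

750.2 lb/h → 0.0945235 kg/s
3.992 min → 239.52 s
m = ṁ × t = 0.0945235 × 239.52 = 22.6403 kg
In lb: 22.6403 / 0.453592 = 49.9134 lb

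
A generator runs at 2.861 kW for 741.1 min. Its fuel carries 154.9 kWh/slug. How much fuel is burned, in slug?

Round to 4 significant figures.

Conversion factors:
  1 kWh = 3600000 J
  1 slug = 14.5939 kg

2.861 kW → 2861 W
741.1 min → 44466 s
E = P × t = 2861 × 44466 = 1.27217×10⁸ J
154.9 kWh/slug → 3.82105×10⁷ J/kg
m = E / e_s = 1.27217×10⁸ / 3.82105×10⁷ = 3.32937 kg
In slug: 3.32937 / 14.5939 = 0.228134 slug

0.2281 slug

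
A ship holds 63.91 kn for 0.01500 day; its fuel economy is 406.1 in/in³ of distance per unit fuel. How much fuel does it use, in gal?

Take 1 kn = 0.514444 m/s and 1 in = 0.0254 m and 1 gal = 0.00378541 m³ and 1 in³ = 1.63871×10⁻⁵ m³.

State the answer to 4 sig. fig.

63.91 kn → 32.8781 m/s
0.01500 day → 1296 s
d = v × t = 32.8781 × 1296 = 42610 m
406.1 in/in³ → 629455 m/m³
V = d / (distance per unit fuel) = 42610 / 629455 = 0.0676935 m³
In gal: 0.0676935 / 0.00378541 = 17.8827 gal

17.88 gal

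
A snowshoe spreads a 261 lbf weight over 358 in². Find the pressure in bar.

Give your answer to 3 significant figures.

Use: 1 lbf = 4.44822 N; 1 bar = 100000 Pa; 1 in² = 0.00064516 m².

0.0503 bar

261 lbf × 4.44822 → 1160.99 N
358 in² × 0.00064516 → 0.230967 m²
P = F / A = 1160.99 N / 0.230967 m² = 5026.65 Pa
5026.65 Pa ÷ (100000 Pa/bar) = 0.0502665 bar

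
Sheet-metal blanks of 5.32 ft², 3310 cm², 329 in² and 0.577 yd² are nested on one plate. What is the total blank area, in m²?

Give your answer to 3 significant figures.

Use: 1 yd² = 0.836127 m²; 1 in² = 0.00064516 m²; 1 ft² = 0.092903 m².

5.32 ft² × 0.092903 = 0.494244 m²
3310 cm² × 0.0001 = 0.331 m²
329 in² × 0.00064516 = 0.212258 m²
0.577 yd² × 0.836127 = 0.482445 m²
Sum: 0.494244 + 0.331 + 0.212258 + 0.482445 = 1.51995 m²

1.52 m²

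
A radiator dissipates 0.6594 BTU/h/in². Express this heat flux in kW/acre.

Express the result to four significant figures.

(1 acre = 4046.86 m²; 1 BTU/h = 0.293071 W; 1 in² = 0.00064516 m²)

0.6594 BTU/h/in² × 0.293071 W/BTU/h ÷ 0.00064516 m²/in² = 299.54 W/m²
299.54 W/m² ÷ 1000 W/kW × 4046.86 m²/acre = 1212.2 kW/acre

1212 kW/acre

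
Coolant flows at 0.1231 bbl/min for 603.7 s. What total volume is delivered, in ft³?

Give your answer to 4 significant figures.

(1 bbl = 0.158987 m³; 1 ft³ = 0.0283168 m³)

0.1231 bbl/min → 3.26188×10⁻⁴ m³/s
V = Q × t = 3.26188×10⁻⁴ × 603.7 = 0.19692 m³
In ft³: 0.19692 / 0.0283168 = 6.95418 ft³

6.954 ft³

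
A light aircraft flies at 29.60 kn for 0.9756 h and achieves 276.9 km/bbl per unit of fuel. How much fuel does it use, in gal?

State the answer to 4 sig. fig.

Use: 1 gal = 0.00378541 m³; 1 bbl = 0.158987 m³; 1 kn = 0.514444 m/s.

29.60 kn → 15.2275 m/s
0.9756 h → 3512.16 s
d = v × t = 15.2275 × 3512.16 = 53481.4 m
276.9 km/bbl → 1.74165×10⁶ m/m³
V = d / (distance per unit fuel) = 53481.4 / 1.74165×10⁶ = 0.0307073 m³
In gal: 0.0307073 / 0.00378541 = 8.11201 gal

8.112 gal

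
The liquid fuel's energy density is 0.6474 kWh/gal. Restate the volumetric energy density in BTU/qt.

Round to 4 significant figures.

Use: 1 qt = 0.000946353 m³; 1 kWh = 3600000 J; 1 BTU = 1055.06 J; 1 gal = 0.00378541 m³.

552.3 BTU/qt

0.6474 kWh/gal × 3600000 J/kWh ÷ 0.00378541 m³/gal = 6.1569×10⁸ J/m³
6.1569×10⁸ J/m³ ÷ 1055.06 J/BTU × 0.000946353 m³/qt = 552.253 BTU/qt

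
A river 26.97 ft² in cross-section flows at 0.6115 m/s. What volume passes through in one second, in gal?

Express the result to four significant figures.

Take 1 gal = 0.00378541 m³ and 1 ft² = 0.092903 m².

26.97 ft² × 0.092903 = 2.50559 m²
V = v × A × t = 0.6115 m/s × 2.50559 m² × 1 s = 1.53217 m³
1.53217 m³ ÷ (0.00378541 m³/gal) = 404.757 gal

404.8 gal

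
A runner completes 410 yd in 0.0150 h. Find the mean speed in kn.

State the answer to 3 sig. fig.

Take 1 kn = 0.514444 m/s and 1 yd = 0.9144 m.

410 yd × 0.9144 = 374.904 m
0.0150 h × 3600 = 54 s
v = d / t = 374.904 m / 54 s = 6.94267 m/s
6.94267 m/s ÷ (0.514444 m/s/kn) = 13.4955 kn

13.5 kn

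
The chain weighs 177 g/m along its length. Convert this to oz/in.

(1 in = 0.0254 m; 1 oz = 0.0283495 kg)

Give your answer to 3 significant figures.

0.159 oz/in

177 g/m × 0.001 kg/g = 0.177 kg/m
0.177 kg/m ÷ 0.0283495 kg/oz × 0.0254 m/in = 0.158585 oz/in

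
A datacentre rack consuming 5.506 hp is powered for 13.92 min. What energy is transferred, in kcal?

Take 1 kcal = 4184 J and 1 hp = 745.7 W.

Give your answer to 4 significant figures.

819.6 kcal

5.506 hp × 745.7 → 4105.82 W
13.92 min × 60 → 835.2 s
E = P × t = 4105.82 W × 835.2 s = 3.42918×10⁶ J
3.42918×10⁶ J ÷ (4184 J/kcal) = 819.594 kcal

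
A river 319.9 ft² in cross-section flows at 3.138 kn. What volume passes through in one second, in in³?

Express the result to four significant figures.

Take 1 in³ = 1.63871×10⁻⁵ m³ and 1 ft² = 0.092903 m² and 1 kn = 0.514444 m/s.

3.138 kn × 0.514444 = 1.61433 m/s
319.9 ft² × 0.092903 = 29.7197 m²
V = v × A × t = 1.61433 m/s × 29.7197 m² × 1 s = 47.9774 m³
47.9774 m³ ÷ (1.63871×10⁻⁵ m³/in³) = 2.92775×10⁶ in³

2.928×10⁶ in³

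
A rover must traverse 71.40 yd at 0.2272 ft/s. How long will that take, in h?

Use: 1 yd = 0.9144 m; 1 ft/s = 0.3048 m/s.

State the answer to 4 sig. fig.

0.2619 h

71.40 yd × 0.9144 = 65.2882 m
0.2272 ft/s × 0.3048 = 0.0692506 m/s
t = d / v = 65.2882 m / 0.0692506 m/s = 942.782 s
942.782 s ÷ (3600 s/h) = 0.261884 h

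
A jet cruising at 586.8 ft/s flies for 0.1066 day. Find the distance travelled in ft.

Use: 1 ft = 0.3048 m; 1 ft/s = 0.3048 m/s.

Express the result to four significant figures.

586.8 ft/s × 0.3048 = 178.857 m/s
0.1066 day × 86400 = 9210.24 s
d = v × t = 178.857 m/s × 9210.24 s = 1.64732×10⁶ m
1.64732×10⁶ m ÷ (0.3048 m/ft) = 5.40459×10⁶ ft

5.405×10⁶ ft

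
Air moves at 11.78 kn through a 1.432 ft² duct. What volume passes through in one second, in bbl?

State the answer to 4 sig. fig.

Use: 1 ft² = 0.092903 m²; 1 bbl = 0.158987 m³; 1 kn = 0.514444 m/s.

11.78 kn × 0.514444 → 6.06015 m/s
1.432 ft² × 0.092903 → 0.133037 m²
V = v × A × t = 6.06015 m/s × 0.133037 m² × 1 s = 0.806224 m³
0.806224 m³ ÷ (0.158987 m³/bbl) = 5.07101 bbl

5.071 bbl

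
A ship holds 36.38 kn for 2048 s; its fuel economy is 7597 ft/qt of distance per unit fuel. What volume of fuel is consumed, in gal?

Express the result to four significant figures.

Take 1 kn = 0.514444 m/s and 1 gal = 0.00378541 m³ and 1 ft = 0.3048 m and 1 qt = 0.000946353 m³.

36.38 kn → 18.7155 m/s
d = v × t = 18.7155 × 2048 = 38329.3 m
7597 ft/qt → 2.44683×10⁶ m/m³
V = d / (distance per unit fuel) = 38329.3 / 2.44683×10⁶ = 0.0156649 m³
In gal: 0.0156649 / 0.00378541 = 4.13823 gal

4.138 gal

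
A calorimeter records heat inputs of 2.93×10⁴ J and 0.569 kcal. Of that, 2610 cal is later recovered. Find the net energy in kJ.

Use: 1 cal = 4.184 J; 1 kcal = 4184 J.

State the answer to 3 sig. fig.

20.8 kJ

2.93×10⁴ J (already J)
0.569 kcal × 4184 → 2380.7 J
2610 cal × 4.184 → 10920.2 J
Net: 29300 + 2380.7 − 10920.2 = 20760.5 J
In kJ: 20760.5 / 1000 = 20.7605 kJ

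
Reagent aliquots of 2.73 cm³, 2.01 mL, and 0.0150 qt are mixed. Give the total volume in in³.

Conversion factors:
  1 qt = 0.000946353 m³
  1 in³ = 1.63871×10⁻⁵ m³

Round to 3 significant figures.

2.73 cm³ × 10⁻⁶ = 2.73×10⁻⁶ m³
2.01 mL × 10⁻⁶ = 2.01×10⁻⁶ m³
0.0150 qt × 0.000946353 = 1.41953×10⁻⁵ m³
Sum: 2.73×10⁻⁶ + 2.01×10⁻⁶ + 1.41953×10⁻⁵ = 1.89353×10⁻⁵ m³
In in³: 1.89353×10⁻⁵ / 1.63871×10⁻⁵ = 1.1555 in³

1.16 in³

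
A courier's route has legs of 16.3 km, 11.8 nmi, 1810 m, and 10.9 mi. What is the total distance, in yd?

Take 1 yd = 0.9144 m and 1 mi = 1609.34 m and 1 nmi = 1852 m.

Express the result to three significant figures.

6.29×10⁴ yd

16.3 km × 1000 = 16300 m
11.8 nmi × 1852 = 21853.6 m
1810 m (already m)
10.9 mi × 1609.34 = 17541.8 m
Total: 16300 + 21853.6 + 1810 + 17541.8 = 57505.4 m
In yd: 57505.4 / 0.9144 = 62888.7 yd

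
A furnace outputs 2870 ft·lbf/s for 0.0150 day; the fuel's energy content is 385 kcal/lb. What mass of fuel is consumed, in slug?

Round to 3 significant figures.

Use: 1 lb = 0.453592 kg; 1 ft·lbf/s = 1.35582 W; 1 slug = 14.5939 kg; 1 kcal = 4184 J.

2870 ft·lbf/s → 3891.2 W
0.0150 day → 1296 s
E = P × t = 3891.2 × 1296 = 5.043×10⁶ J
385 kcal/lb → 3.5513×10⁶ J/kg
m = E / e_s = 5.043×10⁶ / 3.5513×10⁶ = 1.42004 kg
In slug: 1.42004 / 14.5939 = 0.0973037 slug

0.0973 slug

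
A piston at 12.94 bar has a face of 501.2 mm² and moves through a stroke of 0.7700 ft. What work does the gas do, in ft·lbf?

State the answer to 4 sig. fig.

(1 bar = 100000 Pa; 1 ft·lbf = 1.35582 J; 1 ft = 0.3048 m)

12.94 bar → 1.294×10⁶ Pa
501.2 mm² → 5.012×10⁻⁴ m²
F = P × A = 1.294×10⁶ × 5.012×10⁻⁴ = 648.553 N
0.7700 ft → 0.234696 m
W = F × d = 648.553 × 0.234696 = 152.213 J
In ft·lbf: 152.213 / 1.35582 = 112.266 ft·lbf

112.3 ft·lbf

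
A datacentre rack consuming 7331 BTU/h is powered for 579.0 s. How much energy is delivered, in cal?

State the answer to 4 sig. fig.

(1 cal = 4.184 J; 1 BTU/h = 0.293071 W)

2.973×10⁵ cal

7331 BTU/h × 0.293071 → 2148.5 W
E = P × t = 2148.5 W × 579 s = 1.24398×10⁶ J
1.24398×10⁶ J ÷ (4.184 J/cal) = 297318 cal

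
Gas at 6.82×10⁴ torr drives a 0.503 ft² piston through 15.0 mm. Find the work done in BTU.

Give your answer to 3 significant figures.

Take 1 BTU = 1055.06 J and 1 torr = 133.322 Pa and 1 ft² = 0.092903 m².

6.04 BTU

6.82×10⁴ torr → 9.09256×10⁶ Pa
0.503 ft² → 0.0467302 m²
F = P × A = 9.09256×10⁶ × 0.0467302 = 424897 N
15.0 mm → 0.015 m
W = F × d = 424897 × 0.015 = 6373.46 J
In BTU: 6373.46 / 1055.06 = 6.04085 BTU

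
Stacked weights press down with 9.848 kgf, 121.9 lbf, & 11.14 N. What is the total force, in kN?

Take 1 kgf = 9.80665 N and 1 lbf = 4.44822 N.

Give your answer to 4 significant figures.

0.6500 kN

9.848 kgf × 9.80665 = 96.5759 N
121.9 lbf × 4.44822 = 542.238 N
11.14 N (already N)
Sum: 96.5759 + 542.238 + 11.14 = 649.954 N
In kN: 649.954 / 1000 = 0.649954 kN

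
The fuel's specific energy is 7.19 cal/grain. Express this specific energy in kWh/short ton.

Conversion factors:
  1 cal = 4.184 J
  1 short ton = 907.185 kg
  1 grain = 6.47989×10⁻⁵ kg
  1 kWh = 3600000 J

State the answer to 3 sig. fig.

7.19 cal/grain × 4.184 J/cal ÷ 6.47989×10⁻⁵ kg/grain = 464251 J/kg
464251 J/kg ÷ 3600000 J/kWh × 907.185 kg/short ton = 116.989 kWh/short ton

117 kWh/short ton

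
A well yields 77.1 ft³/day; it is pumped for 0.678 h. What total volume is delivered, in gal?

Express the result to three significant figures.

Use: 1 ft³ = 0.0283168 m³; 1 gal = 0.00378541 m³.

16.3 gal

77.1 ft³/day → 2.52688×10⁻⁵ m³/s
0.678 h → 2440.8 s
V = Q × t = 2.52688×10⁻⁵ × 2440.8 = 0.0616761 m³
In gal: 0.0616761 / 0.00378541 = 16.2931 gal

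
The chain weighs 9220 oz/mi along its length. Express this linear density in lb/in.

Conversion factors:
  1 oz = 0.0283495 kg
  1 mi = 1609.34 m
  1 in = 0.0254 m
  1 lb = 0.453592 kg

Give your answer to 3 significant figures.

0.00909 lb/in

9220 oz/mi × 0.0283495 kg/oz ÷ 1609.34 m/mi = 0.162416 kg/m
0.162416 kg/m ÷ 0.453592 kg/lb × 0.0254 m/in = 0.00909488 lb/in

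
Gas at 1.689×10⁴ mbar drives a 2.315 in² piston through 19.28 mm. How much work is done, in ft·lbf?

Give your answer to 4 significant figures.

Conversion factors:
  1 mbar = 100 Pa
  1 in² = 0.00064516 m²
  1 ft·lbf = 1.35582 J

1.689×10⁴ mbar → 1.689×10⁶ Pa
2.315 in² → 0.00149355 m²
F = P × A = 1.689×10⁶ × 0.00149355 = 2522.61 N
19.28 mm → 0.01928 m
W = F × d = 2522.61 × 0.01928 = 48.6359 J
In ft·lbf: 48.6359 / 1.35582 = 35.8719 ft·lbf

35.87 ft·lbf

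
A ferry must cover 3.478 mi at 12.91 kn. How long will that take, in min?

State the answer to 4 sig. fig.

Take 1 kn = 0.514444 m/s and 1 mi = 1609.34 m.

3.478 mi × 1609.34 = 5597.28 m
12.91 kn × 0.514444 = 6.64147 m/s
t = d / v = 5597.28 m / 6.64147 m/s = 842.777 s
842.777 s ÷ (60 s/min) = 14.0463 min

14.05 min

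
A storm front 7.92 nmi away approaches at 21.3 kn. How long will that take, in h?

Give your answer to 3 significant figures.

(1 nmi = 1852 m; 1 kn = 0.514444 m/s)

7.92 nmi × 1852 → 14667.8 m
21.3 kn × 0.514444 → 10.9577 m/s
t = d / v = 14667.8 m / 10.9577 m/s = 1338.58 s
1338.58 s ÷ (3600 s/h) = 0.371828 h

0.372 h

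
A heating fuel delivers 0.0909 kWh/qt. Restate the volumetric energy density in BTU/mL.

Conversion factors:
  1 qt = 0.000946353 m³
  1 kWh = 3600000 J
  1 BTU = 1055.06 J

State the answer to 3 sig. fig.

0.0909 kWh/qt × 3600000 J/kWh ÷ 0.000946353 m³/qt = 3.45791×10⁸ J/m³
3.45791×10⁸ J/m³ ÷ 1055.06 J/BTU × 10⁻⁶ m³/mL = 0.327745 BTU/mL

0.328 BTU/mL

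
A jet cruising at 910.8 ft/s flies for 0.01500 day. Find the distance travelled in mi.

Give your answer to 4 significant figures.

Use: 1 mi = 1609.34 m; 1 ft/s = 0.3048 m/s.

910.8 ft/s × 0.3048 → 277.612 m/s
0.01500 day × 86400 → 1296 s
d = v × t = 277.612 m/s × 1296 s = 359785 m
359785 m ÷ (1609.34 m/mi) = 223.561 mi

223.6 mi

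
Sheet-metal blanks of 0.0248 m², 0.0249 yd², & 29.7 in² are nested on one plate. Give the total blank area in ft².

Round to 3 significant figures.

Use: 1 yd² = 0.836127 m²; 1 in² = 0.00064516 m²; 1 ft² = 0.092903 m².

0.0248 m² (already m²)
0.0249 yd² × 0.836127 → 0.0208196 m²
29.7 in² × 0.00064516 → 0.0191613 m²
Total: 0.0248 + 0.0208196 + 0.0191613 = 0.0647809 m²
In ft²: 0.0647809 / 0.092903 = 0.697296 ft²

0.697 ft²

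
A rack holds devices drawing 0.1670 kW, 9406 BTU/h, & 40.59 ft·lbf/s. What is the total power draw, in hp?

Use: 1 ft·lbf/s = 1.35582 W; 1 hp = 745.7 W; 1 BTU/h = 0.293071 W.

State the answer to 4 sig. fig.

0.1670 kW × 1000 = 167 W
9406 BTU/h × 0.293071 = 2756.63 W
40.59 ft·lbf/s × 1.35582 = 55.0327 W
Combined: 167 + 2756.63 + 55.0327 = 2978.66 W
In hp: 2978.66 / 745.7 = 3.99445 hp

3.994 hp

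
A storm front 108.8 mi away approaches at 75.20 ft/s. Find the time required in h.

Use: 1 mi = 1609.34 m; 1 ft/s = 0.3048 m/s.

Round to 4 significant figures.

2.122 h

108.8 mi × 1609.34 → 175096 m
75.20 ft/s × 0.3048 → 22.921 m/s
t = d / v = 175096 m / 22.921 m/s = 7639.11 s
7639.11 s ÷ (3600 s/h) = 2.12198 h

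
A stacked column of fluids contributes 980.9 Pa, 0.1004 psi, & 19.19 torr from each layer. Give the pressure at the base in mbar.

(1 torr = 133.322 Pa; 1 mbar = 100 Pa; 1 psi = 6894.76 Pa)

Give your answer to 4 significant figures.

42.32 mbar

980.9 Pa (already Pa)
0.1004 psi × 6894.76 → 692.234 Pa
19.19 torr × 133.322 → 2558.45 Pa
Combined: 980.9 + 692.234 + 2558.45 = 4231.58 Pa
In mbar: 4231.58 / 100 = 42.3158 mbar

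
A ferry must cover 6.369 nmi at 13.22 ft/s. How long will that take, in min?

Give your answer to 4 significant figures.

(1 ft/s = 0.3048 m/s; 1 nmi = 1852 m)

48.79 min

6.369 nmi × 1852 → 11795.4 m
13.22 ft/s × 0.3048 → 4.02946 m/s
t = d / v = 11795.4 m / 4.02946 m/s = 2927.29 s
2927.29 s ÷ (60 s/min) = 48.7882 min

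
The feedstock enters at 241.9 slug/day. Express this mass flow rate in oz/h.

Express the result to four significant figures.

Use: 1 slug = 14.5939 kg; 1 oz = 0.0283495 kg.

241.9 slug/day × 14.5939 kg/slug ÷ 86400 s/day = 0.0408595 kg/s
0.0408595 kg/s ÷ 0.0283495 kg/oz × 3600 s/h = 5188.6 oz/h

5189 oz/h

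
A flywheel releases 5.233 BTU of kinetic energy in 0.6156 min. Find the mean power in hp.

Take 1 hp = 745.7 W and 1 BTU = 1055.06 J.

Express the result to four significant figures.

5.233 BTU × 1055.06 → 5521.13 J
0.6156 min × 60 → 36.936 s
P = E / t = 5521.13 J / 36.936 s = 149.478 W
149.478 W ÷ (745.7 W/hp) = 0.200453 hp

0.2005 hp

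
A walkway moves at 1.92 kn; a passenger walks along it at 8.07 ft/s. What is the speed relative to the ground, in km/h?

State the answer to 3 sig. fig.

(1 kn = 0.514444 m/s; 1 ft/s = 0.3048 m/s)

12.4 km/h

1.92 kn × 0.514444 = 0.987732 m/s
8.07 ft/s × 0.3048 = 2.45974 m/s
Combined: 0.987732 + 2.45974 = 3.44747 m/s
In km/h: 3.44747 / (1/3.6) = 12.4109 km/h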